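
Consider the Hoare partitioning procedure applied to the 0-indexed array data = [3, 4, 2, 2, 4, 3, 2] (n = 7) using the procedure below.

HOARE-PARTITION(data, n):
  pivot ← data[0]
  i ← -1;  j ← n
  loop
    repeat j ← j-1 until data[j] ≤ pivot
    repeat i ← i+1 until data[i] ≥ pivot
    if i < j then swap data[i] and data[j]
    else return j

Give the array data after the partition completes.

[2, 3, 2, 2, 4, 4, 3]

pivot=3
j stops at 6 (2), i stops at 0 (3); swap ⇒ [2, 4, 2, 2, 4, 3, 3]
j stops at 5 (3), i stops at 1 (4); swap ⇒ [2, 3, 2, 2, 4, 4, 3]
j stops at 3, i stops at 4; i≥j ⇒ return 3. data=[2, 3, 2, 2, 4, 4, 3]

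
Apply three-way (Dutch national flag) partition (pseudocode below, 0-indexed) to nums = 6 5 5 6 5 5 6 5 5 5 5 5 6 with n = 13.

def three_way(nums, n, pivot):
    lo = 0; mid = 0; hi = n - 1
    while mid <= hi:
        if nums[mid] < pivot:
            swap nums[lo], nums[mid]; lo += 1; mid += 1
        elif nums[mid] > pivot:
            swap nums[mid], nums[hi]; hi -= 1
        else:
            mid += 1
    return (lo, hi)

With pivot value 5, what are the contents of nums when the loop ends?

pivot = 5; lo=0, mid=0, hi=12
nums[mid]=6>5: swap nums[0],nums[12]; hi=11 → 6 5 5 6 5 5 6 5 5 5 5 5 6
nums[mid]=6>5: swap nums[0],nums[11]; hi=10 → 5 5 5 6 5 5 6 5 5 5 5 6 6
nums[mid]=5=5: mid=1
nums[mid]=5=5: mid=2
nums[mid]=5=5: mid=3
nums[mid]=6>5: swap nums[3],nums[10]; hi=9 → 5 5 5 5 5 5 6 5 5 5 6 6 6
nums[mid]=5=5: mid=4
nums[mid]=5=5: mid=5
nums[mid]=5=5: mid=6
nums[mid]=6>5: swap nums[6],nums[9]; hi=8 → 5 5 5 5 5 5 5 5 5 6 6 6 6
nums[mid]=5=5: mid=7
nums[mid]=5=5: mid=8
nums[mid]=5=5: mid=9
end: lo=0, hi=8; nums = 5 5 5 5 5 5 5 5 5 6 6 6 6

5 5 5 5 5 5 5 5 5 6 6 6 6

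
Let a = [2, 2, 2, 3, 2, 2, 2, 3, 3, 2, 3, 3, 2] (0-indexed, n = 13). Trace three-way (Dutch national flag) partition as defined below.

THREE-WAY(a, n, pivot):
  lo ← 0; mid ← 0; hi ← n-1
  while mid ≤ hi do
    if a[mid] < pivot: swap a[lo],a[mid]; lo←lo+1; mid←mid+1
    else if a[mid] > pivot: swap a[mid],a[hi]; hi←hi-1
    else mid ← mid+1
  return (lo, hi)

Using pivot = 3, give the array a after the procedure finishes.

[2, 2, 2, 2, 2, 2, 2, 2, 3, 3, 3, 3, 3]

lo=0 mid=0 hi=12
2<3: swap(0,0), lo=1 mid=1 ⇒ [2, 2, 2, 3, 2, 2, 2, 3, 3, 2, 3, 3, 2]
2<3: swap(1,1), lo=2 mid=2 ⇒ [2, 2, 2, 3, 2, 2, 2, 3, 3, 2, 3, 3, 2]
2<3: swap(2,2), lo=3 mid=3 ⇒ [2, 2, 2, 3, 2, 2, 2, 3, 3, 2, 3, 3, 2]
3=3: mid=4
2<3: swap(3,4), lo=4 mid=5 ⇒ [2, 2, 2, 2, 3, 2, 2, 3, 3, 2, 3, 3, 2]
2<3: swap(4,5), lo=5 mid=6 ⇒ [2, 2, 2, 2, 2, 3, 2, 3, 3, 2, 3, 3, 2]
2<3: swap(5,6), lo=6 mid=7 ⇒ [2, 2, 2, 2, 2, 2, 3, 3, 3, 2, 3, 3, 2]
3=3: mid=8
3=3: mid=9
2<3: swap(6,9), lo=7 mid=10 ⇒ [2, 2, 2, 2, 2, 2, 2, 3, 3, 3, 3, 3, 2]
3=3: mid=11
3=3: mid=12
2<3: swap(7,12), lo=8 mid=13 ⇒ [2, 2, 2, 2, 2, 2, 2, 2, 3, 3, 3, 3, 3]
done. lo=8 hi=12; a=[2, 2, 2, 2, 2, 2, 2, 2, 3, 3, 3, 3, 3]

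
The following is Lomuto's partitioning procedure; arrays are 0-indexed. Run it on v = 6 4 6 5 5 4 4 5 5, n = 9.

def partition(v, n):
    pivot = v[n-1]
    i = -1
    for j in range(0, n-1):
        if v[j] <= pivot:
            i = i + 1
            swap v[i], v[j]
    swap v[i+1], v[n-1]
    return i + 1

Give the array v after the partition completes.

pivot=5, i=-1
j=0: 6>5, skip
j=1: 4≤5, i=0, swap(0,1) ⇒ 4 6 6 5 5 4 4 5 5
j=2: 6>5, skip
j=3: 5≤5, i=1, swap(1,3) ⇒ 4 5 6 6 5 4 4 5 5
j=4: 5≤5, i=2, swap(2,4) ⇒ 4 5 5 6 6 4 4 5 5
j=5: 4≤5, i=3, swap(3,5) ⇒ 4 5 5 4 6 6 4 5 5
j=6: 4≤5, i=4, swap(4,6) ⇒ 4 5 5 4 4 6 6 5 5
j=7: 5≤5, i=5, swap(5,7) ⇒ 4 5 5 4 4 5 6 6 5
swap(6,8) ⇒ 4 5 5 4 4 5 5 6 6; return 6

4 5 5 4 4 5 5 6 6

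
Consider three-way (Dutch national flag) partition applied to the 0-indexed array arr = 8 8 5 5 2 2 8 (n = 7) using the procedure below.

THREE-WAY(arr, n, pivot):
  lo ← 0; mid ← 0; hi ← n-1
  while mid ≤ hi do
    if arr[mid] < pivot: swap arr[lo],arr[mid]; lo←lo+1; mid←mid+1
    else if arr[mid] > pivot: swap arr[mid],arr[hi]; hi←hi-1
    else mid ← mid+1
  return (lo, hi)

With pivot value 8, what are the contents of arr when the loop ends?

pivot = 8; lo=0, mid=0, hi=6
arr[mid]=8=8: mid=1
arr[mid]=8=8: mid=2
arr[mid]=5<8: swap arr[0],arr[2]; lo=1,mid=3 → 5 8 8 5 2 2 8
arr[mid]=5<8: swap arr[1],arr[3]; lo=2,mid=4 → 5 5 8 8 2 2 8
arr[mid]=2<8: swap arr[2],arr[4]; lo=3,mid=5 → 5 5 2 8 8 2 8
arr[mid]=2<8: swap arr[3],arr[5]; lo=4,mid=6 → 5 5 2 2 8 8 8
arr[mid]=8=8: mid=7
end: lo=4, hi=6; arr = 5 5 2 2 8 8 8

5 5 2 2 8 8 8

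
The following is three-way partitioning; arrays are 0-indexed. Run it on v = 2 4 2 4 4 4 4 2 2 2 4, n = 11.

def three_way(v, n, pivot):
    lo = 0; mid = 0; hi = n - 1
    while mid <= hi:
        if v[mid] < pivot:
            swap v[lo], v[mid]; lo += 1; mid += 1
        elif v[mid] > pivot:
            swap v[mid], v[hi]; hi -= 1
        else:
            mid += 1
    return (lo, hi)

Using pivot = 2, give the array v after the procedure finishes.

pivot = 2; lo=0, mid=0, hi=10
v[mid]=2=2: mid=1
v[mid]=4>2: swap v[1],v[10]; hi=9 → 2 4 2 4 4 4 4 2 2 2 4
v[mid]=4>2: swap v[1],v[9]; hi=8 → 2 2 2 4 4 4 4 2 2 4 4
v[mid]=2=2: mid=2
v[mid]=2=2: mid=3
v[mid]=4>2: swap v[3],v[8]; hi=7 → 2 2 2 2 4 4 4 2 4 4 4
v[mid]=2=2: mid=4
v[mid]=4>2: swap v[4],v[7]; hi=6 → 2 2 2 2 2 4 4 4 4 4 4
v[mid]=2=2: mid=5
v[mid]=4>2: swap v[5],v[6]; hi=5 → 2 2 2 2 2 4 4 4 4 4 4
v[mid]=4>2: swap v[5],v[5]; hi=4 → 2 2 2 2 2 4 4 4 4 4 4
end: lo=0, hi=4; v = 2 2 2 2 2 4 4 4 4 4 4

2 2 2 2 2 4 4 4 4 4 4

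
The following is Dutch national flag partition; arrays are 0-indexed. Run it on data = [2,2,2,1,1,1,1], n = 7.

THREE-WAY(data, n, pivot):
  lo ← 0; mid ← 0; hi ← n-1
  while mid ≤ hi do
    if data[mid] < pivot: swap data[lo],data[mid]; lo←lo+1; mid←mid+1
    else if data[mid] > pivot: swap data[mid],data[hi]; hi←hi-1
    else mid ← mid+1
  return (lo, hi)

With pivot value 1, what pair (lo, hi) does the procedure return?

(0, 3)

lo=0 mid=0 hi=6
2>1: swap(0,6), hi=5 ⇒ [1,2,2,1,1,1,2]
1=1: mid=1
2>1: swap(1,5), hi=4 ⇒ [1,1,2,1,1,2,2]
1=1: mid=2
2>1: swap(2,4), hi=3 ⇒ [1,1,1,1,2,2,2]
1=1: mid=3
1=1: mid=4
done. lo=0 hi=3; data=[1,1,1,1,2,2,2]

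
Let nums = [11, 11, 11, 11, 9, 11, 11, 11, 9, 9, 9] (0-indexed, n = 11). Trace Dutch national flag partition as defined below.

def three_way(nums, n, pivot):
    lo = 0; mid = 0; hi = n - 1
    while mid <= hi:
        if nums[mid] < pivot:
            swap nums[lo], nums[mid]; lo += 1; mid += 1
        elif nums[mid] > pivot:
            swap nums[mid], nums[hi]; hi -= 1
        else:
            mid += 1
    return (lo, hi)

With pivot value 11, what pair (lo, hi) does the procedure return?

(4, 10)

lo=0 mid=0 hi=10
11=11: mid=1
11=11: mid=2
11=11: mid=3
11=11: mid=4
9<11: swap(0,4), lo=1 mid=5 ⇒ [9, 11, 11, 11, 11, 11, 11, 11, 9, 9, 9]
11=11: mid=6
11=11: mid=7
11=11: mid=8
9<11: swap(1,8), lo=2 mid=9 ⇒ [9, 9, 11, 11, 11, 11, 11, 11, 11, 9, 9]
9<11: swap(2,9), lo=3 mid=10 ⇒ [9, 9, 9, 11, 11, 11, 11, 11, 11, 11, 9]
9<11: swap(3,10), lo=4 mid=11 ⇒ [9, 9, 9, 9, 11, 11, 11, 11, 11, 11, 11]
done. lo=4 hi=10; nums=[9, 9, 9, 9, 11, 11, 11, 11, 11, 11, 11]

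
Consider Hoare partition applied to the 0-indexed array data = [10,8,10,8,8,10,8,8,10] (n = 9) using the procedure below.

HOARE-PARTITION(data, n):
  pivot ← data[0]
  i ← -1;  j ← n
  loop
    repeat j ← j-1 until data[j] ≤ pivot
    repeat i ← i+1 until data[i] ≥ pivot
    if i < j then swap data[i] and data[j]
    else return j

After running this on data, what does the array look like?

[10,8,8,8,8,8,10,10,10]

pivot = data[0] = 10; i = -1, j = 9
j→8 (data[8]=10≤10), i→0 (data[0]=10≥10); i<j, swap → [10,8,10,8,8,10,8,8,10]
j→7 (data[7]=8≤10), i→2 (data[2]=10≥10); i<j, swap → [10,8,8,8,8,10,8,10,10]
j→6 (data[6]=8≤10), i→5 (data[5]=10≥10); i<j, swap → [10,8,8,8,8,8,10,10,10]
j→5, i→6; i≥j, return j=5. data = [10,8,8,8,8,8,10,10,10]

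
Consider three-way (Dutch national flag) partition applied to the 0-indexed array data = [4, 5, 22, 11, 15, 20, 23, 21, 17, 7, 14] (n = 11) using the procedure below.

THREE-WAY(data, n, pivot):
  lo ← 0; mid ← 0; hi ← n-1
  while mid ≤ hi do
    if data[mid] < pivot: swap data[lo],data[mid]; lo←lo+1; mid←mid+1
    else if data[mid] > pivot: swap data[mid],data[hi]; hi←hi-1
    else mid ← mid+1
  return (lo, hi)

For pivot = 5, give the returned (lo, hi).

(1, 1)

pivot = 5; lo=0, mid=0, hi=10
data[mid]=4<5: swap data[0],data[0]; lo=1,mid=1 → [4, 5, 22, 11, 15, 20, 23, 21, 17, 7, 14]
data[mid]=5=5: mid=2
data[mid]=22>5: swap data[2],data[10]; hi=9 → [4, 5, 14, 11, 15, 20, 23, 21, 17, 7, 22]
data[mid]=14>5: swap data[2],data[9]; hi=8 → [4, 5, 7, 11, 15, 20, 23, 21, 17, 14, 22]
data[mid]=7>5: swap data[2],data[8]; hi=7 → [4, 5, 17, 11, 15, 20, 23, 21, 7, 14, 22]
data[mid]=17>5: swap data[2],data[7]; hi=6 → [4, 5, 21, 11, 15, 20, 23, 17, 7, 14, 22]
data[mid]=21>5: swap data[2],data[6]; hi=5 → [4, 5, 23, 11, 15, 20, 21, 17, 7, 14, 22]
data[mid]=23>5: swap data[2],data[5]; hi=4 → [4, 5, 20, 11, 15, 23, 21, 17, 7, 14, 22]
data[mid]=20>5: swap data[2],data[4]; hi=3 → [4, 5, 15, 11, 20, 23, 21, 17, 7, 14, 22]
data[mid]=15>5: swap data[2],data[3]; hi=2 → [4, 5, 11, 15, 20, 23, 21, 17, 7, 14, 22]
data[mid]=11>5: swap data[2],data[2]; hi=1 → [4, 5, 11, 15, 20, 23, 21, 17, 7, 14, 22]
end: lo=1, hi=1; data = [4, 5, 11, 15, 20, 23, 21, 17, 7, 14, 22]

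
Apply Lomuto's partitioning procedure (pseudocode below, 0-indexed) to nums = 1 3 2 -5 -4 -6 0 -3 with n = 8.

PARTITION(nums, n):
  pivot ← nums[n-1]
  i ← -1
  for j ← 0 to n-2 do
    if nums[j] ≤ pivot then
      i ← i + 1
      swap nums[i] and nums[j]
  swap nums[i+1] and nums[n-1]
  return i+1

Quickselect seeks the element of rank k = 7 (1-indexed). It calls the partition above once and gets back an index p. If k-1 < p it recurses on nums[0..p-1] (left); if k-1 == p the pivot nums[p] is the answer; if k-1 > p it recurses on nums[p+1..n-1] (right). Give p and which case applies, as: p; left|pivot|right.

3; right

pivot=-3, i=-1
j=0: 1>-3, skip
j=1: 3>-3, skip
j=2: 2>-3, skip
j=3: -5≤-3, i=0, swap(0,3) ⇒ -5 3 2 1 -4 -6 0 -3
j=4: -4≤-3, i=1, swap(1,4) ⇒ -5 -4 2 1 3 -6 0 -3
j=5: -6≤-3, i=2, swap(2,5) ⇒ -5 -4 -6 1 3 2 0 -3
j=6: 0>-3, skip
swap(3,7) ⇒ -5 -4 -6 -3 3 2 0 1; return 3
p = 3; k-1 = 6 > 3 ⇒ right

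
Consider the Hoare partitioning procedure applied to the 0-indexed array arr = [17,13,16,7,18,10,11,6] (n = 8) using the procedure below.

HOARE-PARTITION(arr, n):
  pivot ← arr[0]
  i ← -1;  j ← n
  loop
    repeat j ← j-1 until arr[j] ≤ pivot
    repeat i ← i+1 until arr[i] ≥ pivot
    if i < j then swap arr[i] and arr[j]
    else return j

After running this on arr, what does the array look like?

pivot = arr[0] = 17; i = -1, j = 8
j→7 (arr[7]=6≤17), i→0 (arr[0]=17≥17); i<j, swap → [6,13,16,7,18,10,11,17]
j→6 (arr[6]=11≤17), i→4 (arr[4]=18≥17); i<j, swap → [6,13,16,7,11,10,18,17]
j→5, i→6; i≥j, return j=5. arr = [6,13,16,7,11,10,18,17]

[6,13,16,7,11,10,18,17]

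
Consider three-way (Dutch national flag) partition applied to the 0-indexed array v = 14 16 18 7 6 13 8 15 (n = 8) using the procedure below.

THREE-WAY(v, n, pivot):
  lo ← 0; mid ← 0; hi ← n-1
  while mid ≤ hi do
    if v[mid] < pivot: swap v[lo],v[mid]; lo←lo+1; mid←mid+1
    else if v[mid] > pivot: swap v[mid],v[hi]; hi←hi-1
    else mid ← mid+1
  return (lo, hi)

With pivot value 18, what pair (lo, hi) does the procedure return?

lo=0 mid=0 hi=7
14<18: swap(0,0), lo=1 mid=1 ⇒ 14 16 18 7 6 13 8 15
16<18: swap(1,1), lo=2 mid=2 ⇒ 14 16 18 7 6 13 8 15
18=18: mid=3
7<18: swap(2,3), lo=3 mid=4 ⇒ 14 16 7 18 6 13 8 15
6<18: swap(3,4), lo=4 mid=5 ⇒ 14 16 7 6 18 13 8 15
13<18: swap(4,5), lo=5 mid=6 ⇒ 14 16 7 6 13 18 8 15
8<18: swap(5,6), lo=6 mid=7 ⇒ 14 16 7 6 13 8 18 15
15<18: swap(6,7), lo=7 mid=8 ⇒ 14 16 7 6 13 8 15 18
done. lo=7 hi=7; v=14 16 7 6 13 8 15 18

(7, 7)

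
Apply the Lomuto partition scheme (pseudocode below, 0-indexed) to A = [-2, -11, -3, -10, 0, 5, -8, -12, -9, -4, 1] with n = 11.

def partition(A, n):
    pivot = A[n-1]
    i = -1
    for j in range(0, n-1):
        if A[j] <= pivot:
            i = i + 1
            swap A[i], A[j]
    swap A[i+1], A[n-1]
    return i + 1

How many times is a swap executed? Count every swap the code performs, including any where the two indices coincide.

pivot=1, i=-1
j=0: -2≤1, i=0, swap(0,0) ⇒ [-2, -11, -3, -10, 0, 5, -8, -12, -9, -4, 1]
j=1: -11≤1, i=1, swap(1,1) ⇒ [-2, -11, -3, -10, 0, 5, -8, -12, -9, -4, 1]
j=2: -3≤1, i=2, swap(2,2) ⇒ [-2, -11, -3, -10, 0, 5, -8, -12, -9, -4, 1]
j=3: -10≤1, i=3, swap(3,3) ⇒ [-2, -11, -3, -10, 0, 5, -8, -12, -9, -4, 1]
j=4: 0≤1, i=4, swap(4,4) ⇒ [-2, -11, -3, -10, 0, 5, -8, -12, -9, -4, 1]
j=5: 5>1, skip
j=6: -8≤1, i=5, swap(5,6) ⇒ [-2, -11, -3, -10, 0, -8, 5, -12, -9, -4, 1]
j=7: -12≤1, i=6, swap(6,7) ⇒ [-2, -11, -3, -10, 0, -8, -12, 5, -9, -4, 1]
j=8: -9≤1, i=7, swap(7,8) ⇒ [-2, -11, -3, -10, 0, -8, -12, -9, 5, -4, 1]
j=9: -4≤1, i=8, swap(8,9) ⇒ [-2, -11, -3, -10, 0, -8, -12, -9, -4, 5, 1]
swap(9,10) ⇒ [-2, -11, -3, -10, 0, -8, -12, -9, -4, 1, 5]; return 9

10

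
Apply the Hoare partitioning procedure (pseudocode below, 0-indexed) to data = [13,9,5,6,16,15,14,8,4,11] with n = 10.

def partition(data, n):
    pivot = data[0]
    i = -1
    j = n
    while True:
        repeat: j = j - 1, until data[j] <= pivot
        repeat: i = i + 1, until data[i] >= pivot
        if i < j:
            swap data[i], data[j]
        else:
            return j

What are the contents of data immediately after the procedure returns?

[11,9,5,6,4,8,14,15,16,13]

pivot=13
j stops at 9 (11), i stops at 0 (13); swap ⇒ [11,9,5,6,16,15,14,8,4,13]
j stops at 8 (4), i stops at 4 (16); swap ⇒ [11,9,5,6,4,15,14,8,16,13]
j stops at 7 (8), i stops at 5 (15); swap ⇒ [11,9,5,6,4,8,14,15,16,13]
j stops at 5, i stops at 6; i≥j ⇒ return 5. data=[11,9,5,6,4,8,14,15,16,13]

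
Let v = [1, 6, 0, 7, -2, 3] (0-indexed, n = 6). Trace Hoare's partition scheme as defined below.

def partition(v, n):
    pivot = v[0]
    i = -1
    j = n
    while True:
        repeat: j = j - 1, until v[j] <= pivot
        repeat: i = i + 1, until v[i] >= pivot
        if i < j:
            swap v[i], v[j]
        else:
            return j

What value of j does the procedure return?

1

pivot = v[0] = 1; i = -1, j = 6
j→4 (v[4]=-2≤1), i→0 (v[0]=1≥1); i<j, swap → [-2, 6, 0, 7, 1, 3]
j→2 (v[2]=0≤1), i→1 (v[1]=6≥1); i<j, swap → [-2, 0, 6, 7, 1, 3]
j→1, i→2; i≥j, return j=1. v = [-2, 0, 6, 7, 1, 3]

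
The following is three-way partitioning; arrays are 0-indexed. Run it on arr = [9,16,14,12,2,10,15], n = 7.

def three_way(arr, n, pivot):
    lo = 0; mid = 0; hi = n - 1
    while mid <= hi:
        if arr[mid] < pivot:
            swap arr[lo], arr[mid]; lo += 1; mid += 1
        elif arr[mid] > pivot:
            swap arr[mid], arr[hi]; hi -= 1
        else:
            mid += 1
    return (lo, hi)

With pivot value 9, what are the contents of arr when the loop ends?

lo=0 mid=0 hi=6
9=9: mid=1
16>9: swap(1,6), hi=5 ⇒ [9,15,14,12,2,10,16]
15>9: swap(1,5), hi=4 ⇒ [9,10,14,12,2,15,16]
10>9: swap(1,4), hi=3 ⇒ [9,2,14,12,10,15,16]
2<9: swap(0,1), lo=1 mid=2 ⇒ [2,9,14,12,10,15,16]
14>9: swap(2,3), hi=2 ⇒ [2,9,12,14,10,15,16]
12>9: swap(2,2), hi=1 ⇒ [2,9,12,14,10,15,16]
done. lo=1 hi=1; arr=[2,9,12,14,10,15,16]

[2,9,12,14,10,15,16]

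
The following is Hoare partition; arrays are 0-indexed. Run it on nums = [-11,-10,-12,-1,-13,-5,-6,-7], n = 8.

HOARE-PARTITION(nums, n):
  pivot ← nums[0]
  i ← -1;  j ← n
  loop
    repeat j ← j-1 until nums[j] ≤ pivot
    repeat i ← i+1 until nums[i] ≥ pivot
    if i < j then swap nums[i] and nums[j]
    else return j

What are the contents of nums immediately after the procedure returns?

pivot = nums[0] = -11; i = -1, j = 8
j→4 (nums[4]=-13≤-11), i→0 (nums[0]=-11≥-11); i<j, swap → [-13,-10,-12,-1,-11,-5,-6,-7]
j→2 (nums[2]=-12≤-11), i→1 (nums[1]=-10≥-11); i<j, swap → [-13,-12,-10,-1,-11,-5,-6,-7]
j→1, i→2; i≥j, return j=1. nums = [-13,-12,-10,-1,-11,-5,-6,-7]

[-13,-12,-10,-1,-11,-5,-6,-7]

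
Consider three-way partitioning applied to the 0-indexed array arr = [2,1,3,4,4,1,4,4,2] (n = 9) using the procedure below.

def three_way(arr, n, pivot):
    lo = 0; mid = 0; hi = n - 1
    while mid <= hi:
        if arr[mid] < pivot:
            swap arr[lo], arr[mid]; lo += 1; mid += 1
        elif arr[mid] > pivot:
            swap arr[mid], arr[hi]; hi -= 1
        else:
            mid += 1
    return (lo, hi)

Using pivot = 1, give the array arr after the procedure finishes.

lo=0 mid=0 hi=8
2>1: swap(0,8), hi=7 ⇒ [2,1,3,4,4,1,4,4,2]
2>1: swap(0,7), hi=6 ⇒ [4,1,3,4,4,1,4,2,2]
4>1: swap(0,6), hi=5 ⇒ [4,1,3,4,4,1,4,2,2]
4>1: swap(0,5), hi=4 ⇒ [1,1,3,4,4,4,4,2,2]
1=1: mid=1
1=1: mid=2
3>1: swap(2,4), hi=3 ⇒ [1,1,4,4,3,4,4,2,2]
4>1: swap(2,3), hi=2 ⇒ [1,1,4,4,3,4,4,2,2]
4>1: swap(2,2), hi=1 ⇒ [1,1,4,4,3,4,4,2,2]
done. lo=0 hi=1; arr=[1,1,4,4,3,4,4,2,2]

[1,1,4,4,3,4,4,2,2]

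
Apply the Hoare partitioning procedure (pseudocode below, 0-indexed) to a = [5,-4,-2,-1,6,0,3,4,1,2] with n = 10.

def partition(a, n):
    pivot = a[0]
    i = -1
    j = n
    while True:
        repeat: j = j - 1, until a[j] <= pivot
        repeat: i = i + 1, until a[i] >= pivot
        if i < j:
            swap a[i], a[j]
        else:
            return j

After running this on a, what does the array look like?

pivot=5
j stops at 9 (2), i stops at 0 (5); swap ⇒ [2,-4,-2,-1,6,0,3,4,1,5]
j stops at 8 (1), i stops at 4 (6); swap ⇒ [2,-4,-2,-1,1,0,3,4,6,5]
j stops at 7, i stops at 8; i≥j ⇒ return 7. a=[2,-4,-2,-1,1,0,3,4,6,5]

[2,-4,-2,-1,1,0,3,4,6,5]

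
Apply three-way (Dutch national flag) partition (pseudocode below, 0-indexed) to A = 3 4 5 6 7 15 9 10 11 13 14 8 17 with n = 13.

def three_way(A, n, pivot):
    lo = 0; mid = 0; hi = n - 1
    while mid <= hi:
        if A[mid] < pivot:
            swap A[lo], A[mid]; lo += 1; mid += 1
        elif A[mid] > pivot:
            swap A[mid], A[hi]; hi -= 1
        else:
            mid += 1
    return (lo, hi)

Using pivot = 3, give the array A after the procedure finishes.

pivot = 3; lo=0, mid=0, hi=12
A[mid]=3=3: mid=1
A[mid]=4>3: swap A[1],A[12]; hi=11 → 3 17 5 6 7 15 9 10 11 13 14 8 4
A[mid]=17>3: swap A[1],A[11]; hi=10 → 3 8 5 6 7 15 9 10 11 13 14 17 4
A[mid]=8>3: swap A[1],A[10]; hi=9 → 3 14 5 6 7 15 9 10 11 13 8 17 4
A[mid]=14>3: swap A[1],A[9]; hi=8 → 3 13 5 6 7 15 9 10 11 14 8 17 4
A[mid]=13>3: swap A[1],A[8]; hi=7 → 3 11 5 6 7 15 9 10 13 14 8 17 4
A[mid]=11>3: swap A[1],A[7]; hi=6 → 3 10 5 6 7 15 9 11 13 14 8 17 4
A[mid]=10>3: swap A[1],A[6]; hi=5 → 3 9 5 6 7 15 10 11 13 14 8 17 4
A[mid]=9>3: swap A[1],A[5]; hi=4 → 3 15 5 6 7 9 10 11 13 14 8 17 4
A[mid]=15>3: swap A[1],A[4]; hi=3 → 3 7 5 6 15 9 10 11 13 14 8 17 4
A[mid]=7>3: swap A[1],A[3]; hi=2 → 3 6 5 7 15 9 10 11 13 14 8 17 4
A[mid]=6>3: swap A[1],A[2]; hi=1 → 3 5 6 7 15 9 10 11 13 14 8 17 4
A[mid]=5>3: swap A[1],A[1]; hi=0 → 3 5 6 7 15 9 10 11 13 14 8 17 4
end: lo=0, hi=0; A = 3 5 6 7 15 9 10 11 13 14 8 17 4

3 5 6 7 15 9 10 11 13 14 8 17 4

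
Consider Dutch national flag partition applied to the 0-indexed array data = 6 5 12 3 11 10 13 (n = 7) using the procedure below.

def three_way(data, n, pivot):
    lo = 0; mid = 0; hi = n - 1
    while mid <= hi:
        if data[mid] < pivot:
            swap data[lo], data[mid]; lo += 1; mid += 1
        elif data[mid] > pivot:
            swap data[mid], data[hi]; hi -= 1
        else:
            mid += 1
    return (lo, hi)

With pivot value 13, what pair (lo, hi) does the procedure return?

pivot = 13; lo=0, mid=0, hi=6
data[mid]=6<13: swap data[0],data[0]; lo=1,mid=1 → 6 5 12 3 11 10 13
data[mid]=5<13: swap data[1],data[1]; lo=2,mid=2 → 6 5 12 3 11 10 13
data[mid]=12<13: swap data[2],data[2]; lo=3,mid=3 → 6 5 12 3 11 10 13
data[mid]=3<13: swap data[3],data[3]; lo=4,mid=4 → 6 5 12 3 11 10 13
data[mid]=11<13: swap data[4],data[4]; lo=5,mid=5 → 6 5 12 3 11 10 13
data[mid]=10<13: swap data[5],data[5]; lo=6,mid=6 → 6 5 12 3 11 10 13
data[mid]=13=13: mid=7
end: lo=6, hi=6; data = 6 5 12 3 11 10 13

(6, 6)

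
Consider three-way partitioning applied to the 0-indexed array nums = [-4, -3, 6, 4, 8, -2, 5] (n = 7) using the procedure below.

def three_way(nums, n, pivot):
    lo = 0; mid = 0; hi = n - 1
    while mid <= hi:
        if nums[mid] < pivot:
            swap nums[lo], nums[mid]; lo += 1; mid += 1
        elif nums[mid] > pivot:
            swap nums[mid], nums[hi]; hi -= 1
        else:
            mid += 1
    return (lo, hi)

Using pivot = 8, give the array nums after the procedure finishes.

[-4, -3, 6, 4, -2, 5, 8]

lo=0 mid=0 hi=6
-4<8: swap(0,0), lo=1 mid=1 ⇒ [-4, -3, 6, 4, 8, -2, 5]
-3<8: swap(1,1), lo=2 mid=2 ⇒ [-4, -3, 6, 4, 8, -2, 5]
6<8: swap(2,2), lo=3 mid=3 ⇒ [-4, -3, 6, 4, 8, -2, 5]
4<8: swap(3,3), lo=4 mid=4 ⇒ [-4, -3, 6, 4, 8, -2, 5]
8=8: mid=5
-2<8: swap(4,5), lo=5 mid=6 ⇒ [-4, -3, 6, 4, -2, 8, 5]
5<8: swap(5,6), lo=6 mid=7 ⇒ [-4, -3, 6, 4, -2, 5, 8]
done. lo=6 hi=6; nums=[-4, -3, 6, 4, -2, 5, 8]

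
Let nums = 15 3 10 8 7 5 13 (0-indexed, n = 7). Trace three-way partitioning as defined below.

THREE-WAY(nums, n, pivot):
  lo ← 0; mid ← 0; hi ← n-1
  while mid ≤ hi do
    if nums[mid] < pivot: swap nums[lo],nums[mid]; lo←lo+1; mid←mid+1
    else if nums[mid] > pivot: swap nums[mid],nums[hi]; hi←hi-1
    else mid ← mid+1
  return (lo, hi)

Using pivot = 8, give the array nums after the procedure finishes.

5 3 7 8 10 13 15

pivot = 8; lo=0, mid=0, hi=6
nums[mid]=15>8: swap nums[0],nums[6]; hi=5 → 13 3 10 8 7 5 15
nums[mid]=13>8: swap nums[0],nums[5]; hi=4 → 5 3 10 8 7 13 15
nums[mid]=5<8: swap nums[0],nums[0]; lo=1,mid=1 → 5 3 10 8 7 13 15
nums[mid]=3<8: swap nums[1],nums[1]; lo=2,mid=2 → 5 3 10 8 7 13 15
nums[mid]=10>8: swap nums[2],nums[4]; hi=3 → 5 3 7 8 10 13 15
nums[mid]=7<8: swap nums[2],nums[2]; lo=3,mid=3 → 5 3 7 8 10 13 15
nums[mid]=8=8: mid=4
end: lo=3, hi=3; nums = 5 3 7 8 10 13 15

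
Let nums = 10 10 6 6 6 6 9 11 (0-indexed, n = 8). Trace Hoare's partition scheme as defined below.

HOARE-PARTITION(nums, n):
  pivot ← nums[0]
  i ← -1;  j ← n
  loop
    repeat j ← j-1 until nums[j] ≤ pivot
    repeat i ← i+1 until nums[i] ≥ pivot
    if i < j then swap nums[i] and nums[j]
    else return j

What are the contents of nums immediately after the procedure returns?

pivot = nums[0] = 10; i = -1, j = 8
j→6 (nums[6]=9≤10), i→0 (nums[0]=10≥10); i<j, swap → 9 10 6 6 6 6 10 11
j→5 (nums[5]=6≤10), i→1 (nums[1]=10≥10); i<j, swap → 9 6 6 6 6 10 10 11
j→4, i→5; i≥j, return j=4. nums = 9 6 6 6 6 10 10 11

9 6 6 6 6 10 10 11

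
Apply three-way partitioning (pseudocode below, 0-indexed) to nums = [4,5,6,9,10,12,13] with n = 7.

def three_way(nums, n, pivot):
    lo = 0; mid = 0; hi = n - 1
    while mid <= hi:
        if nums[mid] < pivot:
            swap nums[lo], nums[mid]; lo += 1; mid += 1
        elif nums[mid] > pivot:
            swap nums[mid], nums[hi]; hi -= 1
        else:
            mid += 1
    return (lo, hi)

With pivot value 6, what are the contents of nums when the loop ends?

[4,5,6,10,12,13,9]

pivot = 6; lo=0, mid=0, hi=6
nums[mid]=4<6: swap nums[0],nums[0]; lo=1,mid=1 → [4,5,6,9,10,12,13]
nums[mid]=5<6: swap nums[1],nums[1]; lo=2,mid=2 → [4,5,6,9,10,12,13]
nums[mid]=6=6: mid=3
nums[mid]=9>6: swap nums[3],nums[6]; hi=5 → [4,5,6,13,10,12,9]
nums[mid]=13>6: swap nums[3],nums[5]; hi=4 → [4,5,6,12,10,13,9]
nums[mid]=12>6: swap nums[3],nums[4]; hi=3 → [4,5,6,10,12,13,9]
nums[mid]=10>6: swap nums[3],nums[3]; hi=2 → [4,5,6,10,12,13,9]
end: lo=2, hi=2; nums = [4,5,6,10,12,13,9]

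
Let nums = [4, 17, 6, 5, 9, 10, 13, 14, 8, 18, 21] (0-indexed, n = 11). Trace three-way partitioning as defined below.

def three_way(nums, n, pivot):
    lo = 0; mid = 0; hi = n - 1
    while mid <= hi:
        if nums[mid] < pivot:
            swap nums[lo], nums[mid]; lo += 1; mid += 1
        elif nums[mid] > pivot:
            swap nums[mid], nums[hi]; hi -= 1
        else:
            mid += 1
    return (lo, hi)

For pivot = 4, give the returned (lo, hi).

(0, 0)

lo=0 mid=0 hi=10
4=4: mid=1
17>4: swap(1,10), hi=9 ⇒ [4, 21, 6, 5, 9, 10, 13, 14, 8, 18, 17]
21>4: swap(1,9), hi=8 ⇒ [4, 18, 6, 5, 9, 10, 13, 14, 8, 21, 17]
18>4: swap(1,8), hi=7 ⇒ [4, 8, 6, 5, 9, 10, 13, 14, 18, 21, 17]
8>4: swap(1,7), hi=6 ⇒ [4, 14, 6, 5, 9, 10, 13, 8, 18, 21, 17]
14>4: swap(1,6), hi=5 ⇒ [4, 13, 6, 5, 9, 10, 14, 8, 18, 21, 17]
13>4: swap(1,5), hi=4 ⇒ [4, 10, 6, 5, 9, 13, 14, 8, 18, 21, 17]
10>4: swap(1,4), hi=3 ⇒ [4, 9, 6, 5, 10, 13, 14, 8, 18, 21, 17]
9>4: swap(1,3), hi=2 ⇒ [4, 5, 6, 9, 10, 13, 14, 8, 18, 21, 17]
5>4: swap(1,2), hi=1 ⇒ [4, 6, 5, 9, 10, 13, 14, 8, 18, 21, 17]
6>4: swap(1,1), hi=0 ⇒ [4, 6, 5, 9, 10, 13, 14, 8, 18, 21, 17]
done. lo=0 hi=0; nums=[4, 6, 5, 9, 10, 13, 14, 8, 18, 21, 17]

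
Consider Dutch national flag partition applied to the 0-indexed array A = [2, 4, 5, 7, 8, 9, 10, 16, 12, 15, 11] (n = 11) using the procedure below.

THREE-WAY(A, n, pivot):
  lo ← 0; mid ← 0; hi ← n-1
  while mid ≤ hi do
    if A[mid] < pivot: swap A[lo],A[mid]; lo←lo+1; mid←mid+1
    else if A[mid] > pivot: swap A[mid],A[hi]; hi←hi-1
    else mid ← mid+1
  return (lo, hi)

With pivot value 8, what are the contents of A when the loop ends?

[2, 4, 5, 7, 8, 10, 16, 12, 15, 11, 9]

pivot = 8; lo=0, mid=0, hi=10
A[mid]=2<8: swap A[0],A[0]; lo=1,mid=1 → [2, 4, 5, 7, 8, 9, 10, 16, 12, 15, 11]
A[mid]=4<8: swap A[1],A[1]; lo=2,mid=2 → [2, 4, 5, 7, 8, 9, 10, 16, 12, 15, 11]
A[mid]=5<8: swap A[2],A[2]; lo=3,mid=3 → [2, 4, 5, 7, 8, 9, 10, 16, 12, 15, 11]
A[mid]=7<8: swap A[3],A[3]; lo=4,mid=4 → [2, 4, 5, 7, 8, 9, 10, 16, 12, 15, 11]
A[mid]=8=8: mid=5
A[mid]=9>8: swap A[5],A[10]; hi=9 → [2, 4, 5, 7, 8, 11, 10, 16, 12, 15, 9]
A[mid]=11>8: swap A[5],A[9]; hi=8 → [2, 4, 5, 7, 8, 15, 10, 16, 12, 11, 9]
A[mid]=15>8: swap A[5],A[8]; hi=7 → [2, 4, 5, 7, 8, 12, 10, 16, 15, 11, 9]
A[mid]=12>8: swap A[5],A[7]; hi=6 → [2, 4, 5, 7, 8, 16, 10, 12, 15, 11, 9]
A[mid]=16>8: swap A[5],A[6]; hi=5 → [2, 4, 5, 7, 8, 10, 16, 12, 15, 11, 9]
A[mid]=10>8: swap A[5],A[5]; hi=4 → [2, 4, 5, 7, 8, 10, 16, 12, 15, 11, 9]
end: lo=4, hi=4; A = [2, 4, 5, 7, 8, 10, 16, 12, 15, 11, 9]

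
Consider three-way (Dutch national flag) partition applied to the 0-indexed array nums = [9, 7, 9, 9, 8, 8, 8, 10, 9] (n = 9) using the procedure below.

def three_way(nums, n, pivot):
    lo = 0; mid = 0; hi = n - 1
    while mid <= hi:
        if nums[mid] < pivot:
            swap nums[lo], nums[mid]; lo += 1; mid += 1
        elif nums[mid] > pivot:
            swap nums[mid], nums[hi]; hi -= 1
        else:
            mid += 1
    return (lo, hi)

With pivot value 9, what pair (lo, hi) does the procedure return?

lo=0 mid=0 hi=8
9=9: mid=1
7<9: swap(0,1), lo=1 mid=2 ⇒ [7, 9, 9, 9, 8, 8, 8, 10, 9]
9=9: mid=3
9=9: mid=4
8<9: swap(1,4), lo=2 mid=5 ⇒ [7, 8, 9, 9, 9, 8, 8, 10, 9]
8<9: swap(2,5), lo=3 mid=6 ⇒ [7, 8, 8, 9, 9, 9, 8, 10, 9]
8<9: swap(3,6), lo=4 mid=7 ⇒ [7, 8, 8, 8, 9, 9, 9, 10, 9]
10>9: swap(7,8), hi=7 ⇒ [7, 8, 8, 8, 9, 9, 9, 9, 10]
9=9: mid=8
done. lo=4 hi=7; nums=[7, 8, 8, 8, 9, 9, 9, 9, 10]

(4, 7)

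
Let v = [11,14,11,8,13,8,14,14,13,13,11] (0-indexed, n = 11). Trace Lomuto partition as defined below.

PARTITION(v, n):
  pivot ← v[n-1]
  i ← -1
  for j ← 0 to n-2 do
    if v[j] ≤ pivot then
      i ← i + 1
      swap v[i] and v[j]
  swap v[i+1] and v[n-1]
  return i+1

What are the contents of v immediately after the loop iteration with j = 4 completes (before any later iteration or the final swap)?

pivot = v[10] = 11; i = -1
j=0: v[0]=11 ≤ 11 → i=0, swap v[0],v[0] (no change) → [11,14,11,8,13,8,14,14,13,13,11]
j=1: v[1]=14 > 11 → no swap
j=2: v[2]=11 ≤ 11 → i=1, swap v[1],v[2] → [11,11,14,8,13,8,14,14,13,13,11]
j=3: v[3]=8 ≤ 11 → i=2, swap v[2],v[3] → [11,11,8,14,13,8,14,14,13,13,11]
j=4: v[4]=13 > 11 → no swap
(after j=4) v = [11,11,8,14,13,8,14,14,13,13,11]

[11,11,8,14,13,8,14,14,13,13,11]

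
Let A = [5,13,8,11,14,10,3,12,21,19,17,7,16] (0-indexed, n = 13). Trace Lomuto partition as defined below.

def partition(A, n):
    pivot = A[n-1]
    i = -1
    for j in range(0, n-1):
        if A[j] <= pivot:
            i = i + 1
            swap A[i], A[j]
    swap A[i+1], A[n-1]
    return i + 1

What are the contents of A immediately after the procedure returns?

[5,13,8,11,14,10,3,12,7,16,17,21,19]

pivot=16, i=-1
j=0: 5≤16, i=0, swap(0,0) ⇒ [5,13,8,11,14,10,3,12,21,19,17,7,16]
j=1: 13≤16, i=1, swap(1,1) ⇒ [5,13,8,11,14,10,3,12,21,19,17,7,16]
j=2: 8≤16, i=2, swap(2,2) ⇒ [5,13,8,11,14,10,3,12,21,19,17,7,16]
j=3: 11≤16, i=3, swap(3,3) ⇒ [5,13,8,11,14,10,3,12,21,19,17,7,16]
j=4: 14≤16, i=4, swap(4,4) ⇒ [5,13,8,11,14,10,3,12,21,19,17,7,16]
j=5: 10≤16, i=5, swap(5,5) ⇒ [5,13,8,11,14,10,3,12,21,19,17,7,16]
j=6: 3≤16, i=6, swap(6,6) ⇒ [5,13,8,11,14,10,3,12,21,19,17,7,16]
j=7: 12≤16, i=7, swap(7,7) ⇒ [5,13,8,11,14,10,3,12,21,19,17,7,16]
j=8: 21>16, skip
j=9: 19>16, skip
j=10: 17>16, skip
j=11: 7≤16, i=8, swap(8,11) ⇒ [5,13,8,11,14,10,3,12,7,19,17,21,16]
swap(9,12) ⇒ [5,13,8,11,14,10,3,12,7,16,17,21,19]; return 9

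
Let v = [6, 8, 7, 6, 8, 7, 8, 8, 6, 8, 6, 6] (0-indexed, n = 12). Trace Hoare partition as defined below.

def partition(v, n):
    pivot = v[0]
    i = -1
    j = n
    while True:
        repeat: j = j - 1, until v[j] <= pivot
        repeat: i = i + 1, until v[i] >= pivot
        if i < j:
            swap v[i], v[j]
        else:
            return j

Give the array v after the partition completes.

[6, 6, 6, 6, 8, 7, 8, 8, 7, 8, 8, 6]

pivot = v[0] = 6; i = -1, j = 12
j→11 (v[11]=6≤6), i→0 (v[0]=6≥6); i<j, swap → [6, 8, 7, 6, 8, 7, 8, 8, 6, 8, 6, 6]
j→10 (v[10]=6≤6), i→1 (v[1]=8≥6); i<j, swap → [6, 6, 7, 6, 8, 7, 8, 8, 6, 8, 8, 6]
j→8 (v[8]=6≤6), i→2 (v[2]=7≥6); i<j, swap → [6, 6, 6, 6, 8, 7, 8, 8, 7, 8, 8, 6]
j→3, i→3; i≥j, return j=3. v = [6, 6, 6, 6, 8, 7, 8, 8, 7, 8, 8, 6]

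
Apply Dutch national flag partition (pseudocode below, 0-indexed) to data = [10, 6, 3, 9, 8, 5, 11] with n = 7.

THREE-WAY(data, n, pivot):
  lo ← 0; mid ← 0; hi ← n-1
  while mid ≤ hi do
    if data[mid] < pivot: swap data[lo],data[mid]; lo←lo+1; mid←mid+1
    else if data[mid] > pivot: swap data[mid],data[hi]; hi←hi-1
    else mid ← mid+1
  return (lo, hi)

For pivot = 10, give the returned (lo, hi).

(5, 5)

lo=0 mid=0 hi=6
10=10: mid=1
6<10: swap(0,1), lo=1 mid=2 ⇒ [6, 10, 3, 9, 8, 5, 11]
3<10: swap(1,2), lo=2 mid=3 ⇒ [6, 3, 10, 9, 8, 5, 11]
9<10: swap(2,3), lo=3 mid=4 ⇒ [6, 3, 9, 10, 8, 5, 11]
8<10: swap(3,4), lo=4 mid=5 ⇒ [6, 3, 9, 8, 10, 5, 11]
5<10: swap(4,5), lo=5 mid=6 ⇒ [6, 3, 9, 8, 5, 10, 11]
11>10: swap(6,6), hi=5 ⇒ [6, 3, 9, 8, 5, 10, 11]
done. lo=5 hi=5; data=[6, 3, 9, 8, 5, 10, 11]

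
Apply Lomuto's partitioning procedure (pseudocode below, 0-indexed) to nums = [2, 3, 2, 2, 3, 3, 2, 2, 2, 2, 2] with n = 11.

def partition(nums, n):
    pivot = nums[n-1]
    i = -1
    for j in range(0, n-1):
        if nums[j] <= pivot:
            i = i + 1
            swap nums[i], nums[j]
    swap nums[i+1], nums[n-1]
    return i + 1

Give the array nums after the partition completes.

pivot = nums[10] = 2; i = -1
j=0: nums[0]=2 ≤ 2 → i=0, swap nums[0],nums[0] (no change) → [2, 3, 2, 2, 3, 3, 2, 2, 2, 2, 2]
j=1: nums[1]=3 > 2 → no swap
j=2: nums[2]=2 ≤ 2 → i=1, swap nums[1],nums[2] → [2, 2, 3, 2, 3, 3, 2, 2, 2, 2, 2]
j=3: nums[3]=2 ≤ 2 → i=2, swap nums[2],nums[3] → [2, 2, 2, 3, 3, 3, 2, 2, 2, 2, 2]
j=4: nums[4]=3 > 2 → no swap
j=5: nums[5]=3 > 2 → no swap
j=6: nums[6]=2 ≤ 2 → i=3, swap nums[3],nums[6] → [2, 2, 2, 2, 3, 3, 3, 2, 2, 2, 2]
j=7: nums[7]=2 ≤ 2 → i=4, swap nums[4],nums[7] → [2, 2, 2, 2, 2, 3, 3, 3, 2, 2, 2]
j=8: nums[8]=2 ≤ 2 → i=5, swap nums[5],nums[8] → [2, 2, 2, 2, 2, 2, 3, 3, 3, 2, 2]
j=9: nums[9]=2 ≤ 2 → i=6, swap nums[6],nums[9] → [2, 2, 2, 2, 2, 2, 2, 3, 3, 3, 2]
final swap nums[7],nums[10] → [2, 2, 2, 2, 2, 2, 2, 2, 3, 3, 3]; return 7

[2, 2, 2, 2, 2, 2, 2, 2, 3, 3, 3]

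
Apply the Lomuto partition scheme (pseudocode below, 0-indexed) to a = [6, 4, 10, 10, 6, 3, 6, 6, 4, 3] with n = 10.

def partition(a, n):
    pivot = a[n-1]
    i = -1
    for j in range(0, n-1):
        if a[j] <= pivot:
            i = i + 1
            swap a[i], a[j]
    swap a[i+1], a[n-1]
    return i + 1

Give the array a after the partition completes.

pivot = a[9] = 3; i = -1
j=0: a[0]=6 > 3 → no swap
j=1: a[1]=4 > 3 → no swap
j=2: a[2]=10 > 3 → no swap
j=3: a[3]=10 > 3 → no swap
j=4: a[4]=6 > 3 → no swap
j=5: a[5]=3 ≤ 3 → i=0, swap a[0],a[5] → [3, 4, 10, 10, 6, 6, 6, 6, 4, 3]
j=6: a[6]=6 > 3 → no swap
j=7: a[7]=6 > 3 → no swap
j=8: a[8]=4 > 3 → no swap
final swap a[1],a[9] → [3, 3, 10, 10, 6, 6, 6, 6, 4, 4]; return 1

[3, 3, 10, 10, 6, 6, 6, 6, 4, 4]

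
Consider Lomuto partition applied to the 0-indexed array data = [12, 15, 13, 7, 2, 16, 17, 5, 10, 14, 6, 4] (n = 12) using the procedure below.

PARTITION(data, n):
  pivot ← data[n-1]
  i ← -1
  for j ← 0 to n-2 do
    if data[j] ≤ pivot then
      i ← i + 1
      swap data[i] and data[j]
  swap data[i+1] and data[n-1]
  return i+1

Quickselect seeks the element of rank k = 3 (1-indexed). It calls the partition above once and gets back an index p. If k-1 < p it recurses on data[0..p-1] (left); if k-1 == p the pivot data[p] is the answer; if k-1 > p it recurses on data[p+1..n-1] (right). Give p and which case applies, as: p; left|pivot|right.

pivot = data[11] = 4; i = -1
j=0: data[0]=12 > 4 → no swap
j=1: data[1]=15 > 4 → no swap
j=2: data[2]=13 > 4 → no swap
j=3: data[3]=7 > 4 → no swap
j=4: data[4]=2 ≤ 4 → i=0, swap data[0],data[4] → [2, 15, 13, 7, 12, 16, 17, 5, 10, 14, 6, 4]
j=5: data[5]=16 > 4 → no swap
j=6: data[6]=17 > 4 → no swap
j=7: data[7]=5 > 4 → no swap
j=8: data[8]=10 > 4 → no swap
j=9: data[9]=14 > 4 → no swap
j=10: data[10]=6 > 4 → no swap
final swap data[1],data[11] → [2, 4, 13, 7, 12, 16, 17, 5, 10, 14, 6, 15]; return 1
p = 1; k-1 = 2 > 1 ⇒ right

1; right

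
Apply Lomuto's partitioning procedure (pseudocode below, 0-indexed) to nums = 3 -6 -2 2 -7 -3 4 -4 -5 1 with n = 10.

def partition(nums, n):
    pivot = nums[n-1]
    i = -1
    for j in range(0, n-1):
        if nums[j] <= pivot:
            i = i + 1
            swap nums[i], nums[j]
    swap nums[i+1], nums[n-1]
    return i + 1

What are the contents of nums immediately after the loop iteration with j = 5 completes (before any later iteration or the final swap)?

pivot = nums[9] = 1; i = -1
j=0: nums[0]=3 > 1 → no swap
j=1: nums[1]=-6 ≤ 1 → i=0, swap nums[0],nums[1] → -6 3 -2 2 -7 -3 4 -4 -5 1
j=2: nums[2]=-2 ≤ 1 → i=1, swap nums[1],nums[2] → -6 -2 3 2 -7 -3 4 -4 -5 1
j=3: nums[3]=2 > 1 → no swap
j=4: nums[4]=-7 ≤ 1 → i=2, swap nums[2],nums[4] → -6 -2 -7 2 3 -3 4 -4 -5 1
j=5: nums[5]=-3 ≤ 1 → i=3, swap nums[3],nums[5] → -6 -2 -7 -3 3 2 4 -4 -5 1
(after j=5) nums = -6 -2 -7 -3 3 2 4 -4 -5 1

-6 -2 -7 -3 3 2 4 -4 -5 1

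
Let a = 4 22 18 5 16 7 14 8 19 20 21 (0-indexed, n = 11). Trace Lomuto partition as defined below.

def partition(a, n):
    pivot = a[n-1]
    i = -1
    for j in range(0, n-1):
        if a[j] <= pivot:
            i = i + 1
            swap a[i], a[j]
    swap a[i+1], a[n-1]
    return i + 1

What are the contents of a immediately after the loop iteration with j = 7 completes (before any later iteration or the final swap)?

pivot = a[10] = 21; i = -1
j=0: a[0]=4 ≤ 21 → i=0, swap a[0],a[0] (no change) → 4 22 18 5 16 7 14 8 19 20 21
j=1: a[1]=22 > 21 → no swap
j=2: a[2]=18 ≤ 21 → i=1, swap a[1],a[2] → 4 18 22 5 16 7 14 8 19 20 21
j=3: a[3]=5 ≤ 21 → i=2, swap a[2],a[3] → 4 18 5 22 16 7 14 8 19 20 21
j=4: a[4]=16 ≤ 21 → i=3, swap a[3],a[4] → 4 18 5 16 22 7 14 8 19 20 21
j=5: a[5]=7 ≤ 21 → i=4, swap a[4],a[5] → 4 18 5 16 7 22 14 8 19 20 21
j=6: a[6]=14 ≤ 21 → i=5, swap a[5],a[6] → 4 18 5 16 7 14 22 8 19 20 21
j=7: a[7]=8 ≤ 21 → i=6, swap a[6],a[7] → 4 18 5 16 7 14 8 22 19 20 21
(after j=7) a = 4 18 5 16 7 14 8 22 19 20 21

4 18 5 16 7 14 8 22 19 20 21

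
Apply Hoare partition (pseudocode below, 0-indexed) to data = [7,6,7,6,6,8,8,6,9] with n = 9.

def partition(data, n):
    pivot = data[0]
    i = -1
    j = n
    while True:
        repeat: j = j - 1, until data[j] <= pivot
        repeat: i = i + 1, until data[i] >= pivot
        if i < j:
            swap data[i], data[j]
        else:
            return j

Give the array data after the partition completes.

pivot = data[0] = 7; i = -1, j = 9
j→7 (data[7]=6≤7), i→0 (data[0]=7≥7); i<j, swap → [6,6,7,6,6,8,8,7,9]
j→4 (data[4]=6≤7), i→2 (data[2]=7≥7); i<j, swap → [6,6,6,6,7,8,8,7,9]
j→3, i→4; i≥j, return j=3. data = [6,6,6,6,7,8,8,7,9]

[6,6,6,6,7,8,8,7,9]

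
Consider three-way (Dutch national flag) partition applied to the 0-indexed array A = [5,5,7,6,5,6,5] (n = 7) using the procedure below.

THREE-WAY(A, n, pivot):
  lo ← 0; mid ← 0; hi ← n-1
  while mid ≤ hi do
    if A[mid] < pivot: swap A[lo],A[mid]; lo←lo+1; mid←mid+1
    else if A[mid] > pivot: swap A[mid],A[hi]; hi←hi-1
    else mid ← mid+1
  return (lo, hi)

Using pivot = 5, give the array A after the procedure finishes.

[5,5,5,5,6,6,7]

lo=0 mid=0 hi=6
5=5: mid=1
5=5: mid=2
7>5: swap(2,6), hi=5 ⇒ [5,5,5,6,5,6,7]
5=5: mid=3
6>5: swap(3,5), hi=4 ⇒ [5,5,5,6,5,6,7]
6>5: swap(3,4), hi=3 ⇒ [5,5,5,5,6,6,7]
5=5: mid=4
done. lo=0 hi=3; A=[5,5,5,5,6,6,7]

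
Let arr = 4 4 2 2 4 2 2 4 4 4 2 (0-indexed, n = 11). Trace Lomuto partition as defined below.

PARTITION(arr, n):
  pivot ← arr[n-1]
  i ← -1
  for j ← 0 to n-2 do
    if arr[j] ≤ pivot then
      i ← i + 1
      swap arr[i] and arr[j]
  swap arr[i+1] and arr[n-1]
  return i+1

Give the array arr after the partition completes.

pivot = arr[10] = 2; i = -1
j=0: arr[0]=4 > 2 → no swap
j=1: arr[1]=4 > 2 → no swap
j=2: arr[2]=2 ≤ 2 → i=0, swap arr[0],arr[2] → 2 4 4 2 4 2 2 4 4 4 2
j=3: arr[3]=2 ≤ 2 → i=1, swap arr[1],arr[3] → 2 2 4 4 4 2 2 4 4 4 2
j=4: arr[4]=4 > 2 → no swap
j=5: arr[5]=2 ≤ 2 → i=2, swap arr[2],arr[5] → 2 2 2 4 4 4 2 4 4 4 2
j=6: arr[6]=2 ≤ 2 → i=3, swap arr[3],arr[6] → 2 2 2 2 4 4 4 4 4 4 2
j=7: arr[7]=4 > 2 → no swap
j=8: arr[8]=4 > 2 → no swap
j=9: arr[9]=4 > 2 → no swap
final swap arr[4],arr[10] → 2 2 2 2 2 4 4 4 4 4 4; return 4

2 2 2 2 2 4 4 4 4 4 4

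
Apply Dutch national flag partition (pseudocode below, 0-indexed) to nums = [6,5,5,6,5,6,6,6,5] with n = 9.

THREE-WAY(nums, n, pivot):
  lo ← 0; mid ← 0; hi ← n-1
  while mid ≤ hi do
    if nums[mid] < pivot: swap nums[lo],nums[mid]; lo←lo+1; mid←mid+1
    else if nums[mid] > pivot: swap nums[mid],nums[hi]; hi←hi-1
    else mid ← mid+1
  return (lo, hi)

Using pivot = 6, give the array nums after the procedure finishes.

pivot = 6; lo=0, mid=0, hi=8
nums[mid]=6=6: mid=1
nums[mid]=5<6: swap nums[0],nums[1]; lo=1,mid=2 → [5,6,5,6,5,6,6,6,5]
nums[mid]=5<6: swap nums[1],nums[2]; lo=2,mid=3 → [5,5,6,6,5,6,6,6,5]
nums[mid]=6=6: mid=4
nums[mid]=5<6: swap nums[2],nums[4]; lo=3,mid=5 → [5,5,5,6,6,6,6,6,5]
nums[mid]=6=6: mid=6
nums[mid]=6=6: mid=7
nums[mid]=6=6: mid=8
nums[mid]=5<6: swap nums[3],nums[8]; lo=4,mid=9 → [5,5,5,5,6,6,6,6,6]
end: lo=4, hi=8; nums = [5,5,5,5,6,6,6,6,6]

[5,5,5,5,6,6,6,6,6]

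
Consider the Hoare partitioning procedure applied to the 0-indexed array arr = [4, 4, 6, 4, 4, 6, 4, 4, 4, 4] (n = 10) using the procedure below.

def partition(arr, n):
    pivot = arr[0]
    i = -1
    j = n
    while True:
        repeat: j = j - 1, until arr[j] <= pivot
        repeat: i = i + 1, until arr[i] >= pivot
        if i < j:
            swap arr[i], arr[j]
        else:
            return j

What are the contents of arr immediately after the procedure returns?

pivot = arr[0] = 4; i = -1, j = 10
j→9 (arr[9]=4≤4), i→0 (arr[0]=4≥4); i<j, swap → [4, 4, 6, 4, 4, 6, 4, 4, 4, 4]
j→8 (arr[8]=4≤4), i→1 (arr[1]=4≥4); i<j, swap → [4, 4, 6, 4, 4, 6, 4, 4, 4, 4]
j→7 (arr[7]=4≤4), i→2 (arr[2]=6≥4); i<j, swap → [4, 4, 4, 4, 4, 6, 4, 6, 4, 4]
j→6 (arr[6]=4≤4), i→3 (arr[3]=4≥4); i<j, swap → [4, 4, 4, 4, 4, 6, 4, 6, 4, 4]
j→4, i→4; i≥j, return j=4. arr = [4, 4, 4, 4, 4, 6, 4, 6, 4, 4]

[4, 4, 4, 4, 4, 6, 4, 6, 4, 4]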